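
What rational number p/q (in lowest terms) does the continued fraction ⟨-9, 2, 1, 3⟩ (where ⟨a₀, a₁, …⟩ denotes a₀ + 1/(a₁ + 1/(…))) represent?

-95/11

Start with 3.
1 + 1/(3/1) = 1 + 1/3 = 4/3
2 + 1/(4/3) = 2 + 3/4 = 11/4
-9 + 1/(11/4) = -9 + 4/11 = -95/11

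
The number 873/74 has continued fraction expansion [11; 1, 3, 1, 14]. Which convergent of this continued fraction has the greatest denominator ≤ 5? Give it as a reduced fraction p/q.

59/5

a_0 = 11: 11/1  (≤ bound)
a_1 = 1: 12/1  (≤ bound)
a_2 = 3: 47/4  (≤ bound)
a_3 = 1: 59/5  (≤ bound)
a_4 = 14: 873/74  (> 5, stop)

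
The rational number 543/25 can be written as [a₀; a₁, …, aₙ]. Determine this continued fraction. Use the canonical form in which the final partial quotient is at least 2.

[21; 1, 2, 1, 1, 3]

543 ÷ 25 → quotient 21, remainder 18
25 ÷ 18 → quotient 1, remainder 7
18 ÷ 7 → quotient 2, remainder 4
7 ÷ 4 → quotient 1, remainder 3
4 ÷ 3 → quotient 1, remainder 1
3 ÷ 1 → quotient 3, remainder 0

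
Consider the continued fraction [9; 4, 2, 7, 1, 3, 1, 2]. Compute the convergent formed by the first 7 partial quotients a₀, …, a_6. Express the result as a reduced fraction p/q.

Build up convergents one term at a time:
a_0 = 9: 9/1
a_1 = 4: 37/4
a_2 = 2: 83/9
a_3 = 7: 618/67
a_4 = 1: 701/76
a_5 = 3: 2721/295
a_6 = 1: 3422/371

3422/371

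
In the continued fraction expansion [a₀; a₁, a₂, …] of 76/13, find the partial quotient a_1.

1

76 = 5·13 + 11, so a_0 = 5
13 = 1·11 + 2, so a_1 = 1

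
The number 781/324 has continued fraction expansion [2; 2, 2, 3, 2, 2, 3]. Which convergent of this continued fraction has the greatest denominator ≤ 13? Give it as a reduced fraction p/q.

a_0 = 2: 2/1  (≤ bound)
a_1 = 2: 5/2  (≤ bound)
a_2 = 2: 12/5  (≤ bound)
a_3 = 3: 41/17  (> 13, stop)

12/5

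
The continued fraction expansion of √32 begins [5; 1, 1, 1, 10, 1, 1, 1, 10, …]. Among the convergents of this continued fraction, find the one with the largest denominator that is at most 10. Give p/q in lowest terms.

17/3

a_0 = 5: 5/1  (≤ bound)
a_1 = 1: 6/1  (≤ bound)
a_2 = 1: 11/2  (≤ bound)
a_3 = 1: 17/3  (≤ bound)
a_4 = 10: 181/32  (> 10, stop)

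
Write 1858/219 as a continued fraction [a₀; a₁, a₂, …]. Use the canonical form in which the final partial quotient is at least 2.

[8; 2, 15, 7]

1858 ÷ 219 → quotient 8, remainder 106
219 ÷ 106 → quotient 2, remainder 7
106 ÷ 7 → quotient 15, remainder 1
7 ÷ 1 → quotient 7, remainder 0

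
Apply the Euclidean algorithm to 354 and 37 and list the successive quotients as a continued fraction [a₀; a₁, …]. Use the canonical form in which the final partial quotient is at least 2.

354 = 9·37 + 21, so a_0 = 9
37 = 1·21 + 16, so a_1 = 1
21 = 1·16 + 5, so a_2 = 1
16 = 3·5 + 1, so a_3 = 3
5 = 5·1 + 0, so a_4 = 5

[9; 1, 1, 3, 5]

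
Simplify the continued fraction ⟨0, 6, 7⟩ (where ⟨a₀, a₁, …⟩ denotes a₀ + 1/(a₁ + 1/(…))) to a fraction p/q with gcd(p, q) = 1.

a_0 = 0: 0/1
a_1 = 6: 1/6
a_2 = 7: 7/43

7/43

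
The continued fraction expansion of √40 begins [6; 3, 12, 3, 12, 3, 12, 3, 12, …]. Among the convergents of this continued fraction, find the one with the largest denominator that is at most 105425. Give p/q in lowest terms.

a_0 = 6: 6/1  (≤ bound)
a_1 = 3: 19/3  (≤ bound)
a_2 = 12: 234/37  (≤ bound)
a_3 = 3: 721/114  (≤ bound)
a_4 = 12: 8886/1405  (≤ bound)
a_5 = 3: 27379/4329  (≤ bound)
a_6 = 12: 337434/53353  (≤ bound)
a_7 = 3: 1039681/164388  (> 105425, stop)

337434/53353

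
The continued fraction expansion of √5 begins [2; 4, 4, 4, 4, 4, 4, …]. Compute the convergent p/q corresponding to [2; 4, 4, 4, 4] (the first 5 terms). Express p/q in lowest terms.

a_0 = 2: 2/1
a_1 = 4: 9/4
a_2 = 4: 38/17
a_3 = 4: 161/72
a_4 = 4: 682/305

682/305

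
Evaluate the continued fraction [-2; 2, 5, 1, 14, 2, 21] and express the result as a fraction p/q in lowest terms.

Start with 21.
2 + 1/(21/1) = 2 + 1/21 = 43/21
14 + 1/(43/21) = 14 + 21/43 = 623/43
1 + 1/(623/43) = 1 + 43/623 = 666/623
5 + 1/(666/623) = 5 + 623/666 = 3953/666
2 + 1/(3953/666) = 2 + 666/3953 = 8572/3953
-2 + 1/(8572/3953) = -2 + 3953/8572 = -13191/8572

-13191/8572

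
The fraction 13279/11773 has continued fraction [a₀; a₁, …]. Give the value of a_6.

Apply division with remainder until the remainder is 0:
13279 ÷ 11773 → quotient 1, remainder 1506
11773 ÷ 1506 → quotient 7, remainder 1231
1506 ÷ 1231 → quotient 1, remainder 275
1231 ÷ 275 → quotient 4, remainder 131
275 ÷ 131 → quotient 2, remainder 13
131 ÷ 13 → quotient 10, remainder 1
13 ÷ 1 → quotient 13, remainder 0

13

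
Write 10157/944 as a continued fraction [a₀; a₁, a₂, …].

10157 = 10·944 + 717, so a_0 = 10
944 = 1·717 + 227, so a_1 = 1
717 = 3·227 + 36, so a_2 = 3
227 = 6·36 + 11, so a_3 = 6
36 = 3·11 + 3, so a_4 = 3
11 = 3·3 + 2, so a_5 = 3
3 = 1·2 + 1, so a_6 = 1
2 = 2·1 + 0, so a_7 = 2

[10; 1, 3, 6, 3, 3, 1, 2]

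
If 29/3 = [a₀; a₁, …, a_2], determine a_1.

1

⌊29/3⌋ = 9, remainder 2
⌊3/2⌋ = 1, remainder 1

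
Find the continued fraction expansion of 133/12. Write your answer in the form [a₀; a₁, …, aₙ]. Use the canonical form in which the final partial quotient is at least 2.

Run the Euclidean algorithm, recording each quotient:
133 = 11·12 + 1, so a_0 = 11
12 = 12·1 + 0, so a_1 = 12

[11; 12]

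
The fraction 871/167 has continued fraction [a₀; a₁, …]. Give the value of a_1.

Repeatedly divide and take the remainder:
871 ÷ 167 → quotient 5, remainder 36
167 ÷ 36 → quotient 4, remainder 23

4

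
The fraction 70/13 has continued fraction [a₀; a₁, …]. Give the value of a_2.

Apply division with remainder until the remainder is 0:
70 ÷ 13 → quotient 5, remainder 5
13 ÷ 5 → quotient 2, remainder 3
5 ÷ 3 → quotient 1, remainder 2

1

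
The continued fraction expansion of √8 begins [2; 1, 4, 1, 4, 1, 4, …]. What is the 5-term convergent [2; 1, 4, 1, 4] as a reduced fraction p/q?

Start with 4.
1 + 1/(4/1) = 1 + 1/4 = 5/4
4 + 1/(5/4) = 4 + 4/5 = 24/5
1 + 1/(24/5) = 1 + 5/24 = 29/24
2 + 1/(29/24) = 2 + 24/29 = 82/29

82/29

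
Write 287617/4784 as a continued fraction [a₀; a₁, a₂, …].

Apply division with remainder until the remainder is 0:
287617 = 60·4784 + 577, so a_0 = 60
4784 = 8·577 + 168, so a_1 = 8
577 = 3·168 + 73, so a_2 = 3
168 = 2·73 + 22, so a_3 = 2
73 = 3·22 + 7, so a_4 = 3
22 = 3·7 + 1, so a_5 = 3
7 = 7·1 + 0, so a_6 = 7

[60; 8, 3, 2, 3, 3, 7]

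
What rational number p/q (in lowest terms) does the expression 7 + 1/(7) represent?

50/7

Collapse the nested fraction from the inside out:
Start with 7.
7 + 1/(7/1) = 7 + 1/7 = 50/7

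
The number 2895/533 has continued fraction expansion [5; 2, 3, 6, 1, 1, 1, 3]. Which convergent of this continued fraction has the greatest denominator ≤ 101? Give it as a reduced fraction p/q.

List convergents until the denominator exceeds the bound:
a_0 = 5: 5/1  (≤ bound)
a_1 = 2: 11/2  (≤ bound)
a_2 = 3: 38/7  (≤ bound)
a_3 = 6: 239/44  (≤ bound)
a_4 = 1: 277/51  (≤ bound)
a_5 = 1: 516/95  (≤ bound)
a_6 = 1: 793/146  (> 101, stop)

516/95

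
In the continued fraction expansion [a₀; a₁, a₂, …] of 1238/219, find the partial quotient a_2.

1

⌊1238/219⌋ = 5, remainder 143
⌊219/143⌋ = 1, remainder 76
⌊143/76⌋ = 1, remainder 67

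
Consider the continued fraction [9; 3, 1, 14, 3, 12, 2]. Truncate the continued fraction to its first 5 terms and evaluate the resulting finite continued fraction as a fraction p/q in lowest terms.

Build up convergents one term at a time:
a_0 = 9: 9/1
a_1 = 3: 28/3
a_2 = 1: 37/4
a_3 = 14: 546/59
a_4 = 3: 1675/181

1675/181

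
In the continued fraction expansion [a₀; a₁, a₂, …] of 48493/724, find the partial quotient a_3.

Apply division with remainder until the remainder is 0:
⌊48493/724⌋ = 66, remainder 709
⌊724/709⌋ = 1, remainder 15
⌊709/15⌋ = 47, remainder 4
⌊15/4⌋ = 3, remainder 3

3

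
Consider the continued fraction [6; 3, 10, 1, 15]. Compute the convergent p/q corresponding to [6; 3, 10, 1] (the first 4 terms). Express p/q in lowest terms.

Build up convergents one term at a time:
a_0 = 6: 6/1
a_1 = 3: 19/3
a_2 = 10: 196/31
a_3 = 1: 215/34

215/34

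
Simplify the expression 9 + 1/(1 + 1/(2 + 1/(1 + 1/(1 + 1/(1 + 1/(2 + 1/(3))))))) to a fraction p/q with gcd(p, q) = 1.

Start with 3.
2 + 1/(3/1) = 2 + 1/3 = 7/3
1 + 1/(7/3) = 1 + 3/7 = 10/7
1 + 1/(10/7) = 1 + 7/10 = 17/10
1 + 1/(17/10) = 1 + 10/17 = 27/17
2 + 1/(27/17) = 2 + 17/27 = 71/27
1 + 1/(71/27) = 1 + 27/71 = 98/71
9 + 1/(98/71) = 9 + 71/98 = 953/98

953/98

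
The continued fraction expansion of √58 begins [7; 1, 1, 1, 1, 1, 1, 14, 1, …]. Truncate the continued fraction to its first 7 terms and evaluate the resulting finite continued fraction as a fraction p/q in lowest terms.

99/13

Compute successive convergents:
a_0 = 7: 7/1
a_1 = 1: 8/1
a_2 = 1: 15/2
a_3 = 1: 23/3
a_4 = 1: 38/5
a_5 = 1: 61/8
a_6 = 1: 99/13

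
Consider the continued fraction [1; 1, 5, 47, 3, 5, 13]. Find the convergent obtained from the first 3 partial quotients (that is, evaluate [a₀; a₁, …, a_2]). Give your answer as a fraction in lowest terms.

a_0 = 1: 1/1
a_1 = 1: 2/1
a_2 = 5: 11/6

11/6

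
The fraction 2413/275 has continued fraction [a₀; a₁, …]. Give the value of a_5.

Apply division with remainder until the remainder is 0:
⌊2413/275⌋ = 8, remainder 213
⌊275/213⌋ = 1, remainder 62
⌊213/62⌋ = 3, remainder 27
⌊62/27⌋ = 2, remainder 8
⌊27/8⌋ = 3, remainder 3
⌊8/3⌋ = 2, remainder 2

2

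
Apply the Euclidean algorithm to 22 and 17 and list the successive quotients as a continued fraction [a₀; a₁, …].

⌊22/17⌋ = 1, remainder 5
⌊17/5⌋ = 3, remainder 2
⌊5/2⌋ = 2, remainder 1
⌊2/1⌋ = 2, remainder 0

[1; 3, 2, 2]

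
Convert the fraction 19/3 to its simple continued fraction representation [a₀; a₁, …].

[6; 3]

19 ÷ 3 → quotient 6, remainder 1
3 ÷ 1 → quotient 3, remainder 0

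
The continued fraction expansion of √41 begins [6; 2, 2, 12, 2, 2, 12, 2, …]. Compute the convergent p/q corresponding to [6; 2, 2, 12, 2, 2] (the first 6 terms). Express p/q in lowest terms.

Start with 2.
2 + 1/(2/1) = 2 + 1/2 = 5/2
12 + 1/(5/2) = 12 + 2/5 = 62/5
2 + 1/(62/5) = 2 + 5/62 = 129/62
2 + 1/(129/62) = 2 + 62/129 = 320/129
6 + 1/(320/129) = 6 + 129/320 = 2049/320

2049/320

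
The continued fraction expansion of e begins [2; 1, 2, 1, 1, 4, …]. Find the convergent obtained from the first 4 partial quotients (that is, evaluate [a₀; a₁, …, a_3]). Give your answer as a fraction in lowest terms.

11/4

Start with 1.
2 + 1/(1/1) = 2 + 1/1 = 3/1
1 + 1/(3/1) = 1 + 1/3 = 4/3
2 + 1/(4/3) = 2 + 3/4 = 11/4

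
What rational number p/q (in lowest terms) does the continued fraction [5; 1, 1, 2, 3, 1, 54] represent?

6737/1205

a_0 = 5: 5/1
a_1 = 1: 6/1
a_2 = 1: 11/2
a_3 = 2: 28/5
a_4 = 3: 95/17
a_5 = 1: 123/22
a_6 = 54: 6737/1205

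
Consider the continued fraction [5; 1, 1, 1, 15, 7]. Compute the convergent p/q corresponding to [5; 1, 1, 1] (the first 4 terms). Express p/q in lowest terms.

Starting at the tail and folding back:
Start with 1.
1 + 1/(1/1) = 1 + 1/1 = 2/1
1 + 1/(2/1) = 1 + 1/2 = 3/2
5 + 1/(3/2) = 5 + 2/3 = 17/3

17/3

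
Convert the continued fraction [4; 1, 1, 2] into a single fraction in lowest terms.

Start with 2.
1 + 1/(2/1) = 1 + 1/2 = 3/2
1 + 1/(3/2) = 1 + 2/3 = 5/3
4 + 1/(5/3) = 4 + 3/5 = 23/5

23/5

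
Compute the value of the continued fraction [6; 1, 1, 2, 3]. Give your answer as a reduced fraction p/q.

Compute successive convergents:
a_0 = 6: 6/1
a_1 = 1: 7/1
a_2 = 1: 13/2
a_3 = 2: 33/5
a_4 = 3: 112/17

112/17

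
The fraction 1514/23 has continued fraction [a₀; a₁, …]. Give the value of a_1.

Apply division with remainder until the remainder is 0:
1514 ÷ 23 → quotient 65, remainder 19
23 ÷ 19 → quotient 1, remainder 4

1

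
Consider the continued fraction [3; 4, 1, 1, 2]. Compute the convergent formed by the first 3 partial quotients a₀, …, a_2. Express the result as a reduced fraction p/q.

Start with 1.
4 + 1/(1/1) = 4 + 1/1 = 5/1
3 + 1/(5/1) = 3 + 1/5 = 16/5

16/5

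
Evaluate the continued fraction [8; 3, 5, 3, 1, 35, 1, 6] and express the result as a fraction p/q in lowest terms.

Compute successive convergents:
a_0 = 8: 8/1
a_1 = 3: 25/3
a_2 = 5: 133/16
a_3 = 3: 424/51
a_4 = 1: 557/67
a_5 = 35: 19919/2396
a_6 = 1: 20476/2463
a_7 = 6: 142775/17174

142775/17174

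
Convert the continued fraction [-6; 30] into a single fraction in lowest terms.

a_0 = -6: -6/1
a_1 = 30: -179/30

-179/30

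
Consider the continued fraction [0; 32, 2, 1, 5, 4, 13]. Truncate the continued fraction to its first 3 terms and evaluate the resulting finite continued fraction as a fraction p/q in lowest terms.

2/65

Work from the innermost term outward:
Start with 2.
32 + 1/(2/1) = 32 + 1/2 = 65/2
0 + 1/(65/2) = 0 + 2/65 = 2/65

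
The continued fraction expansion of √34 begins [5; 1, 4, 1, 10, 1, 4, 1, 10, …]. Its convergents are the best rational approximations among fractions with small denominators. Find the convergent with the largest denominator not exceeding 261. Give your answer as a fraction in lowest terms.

a_0 = 5: 5/1  (≤ bound)
a_1 = 1: 6/1  (≤ bound)
a_2 = 4: 29/5  (≤ bound)
a_3 = 1: 35/6  (≤ bound)
a_4 = 10: 379/65  (≤ bound)
a_5 = 1: 414/71  (≤ bound)
a_6 = 4: 2035/349  (> 261, stop)

414/71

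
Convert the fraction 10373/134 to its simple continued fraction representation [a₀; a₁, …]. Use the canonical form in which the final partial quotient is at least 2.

Apply division with remainder until the remainder is 0:
10373 ÷ 134 → quotient 77, remainder 55
134 ÷ 55 → quotient 2, remainder 24
55 ÷ 24 → quotient 2, remainder 7
24 ÷ 7 → quotient 3, remainder 3
7 ÷ 3 → quotient 2, remainder 1
3 ÷ 1 → quotient 3, remainder 0

[77; 2, 2, 3, 2, 3]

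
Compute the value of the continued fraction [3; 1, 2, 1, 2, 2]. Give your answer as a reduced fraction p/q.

97/26

a_0 = 3: 3/1
a_1 = 1: 4/1
a_2 = 2: 11/3
a_3 = 1: 15/4
a_4 = 2: 41/11
a_5 = 2: 97/26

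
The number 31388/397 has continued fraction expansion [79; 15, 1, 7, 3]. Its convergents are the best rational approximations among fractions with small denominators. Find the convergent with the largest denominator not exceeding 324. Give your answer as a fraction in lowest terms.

List convergents until the denominator exceeds the bound:
a_0 = 79: 79/1  (≤ bound)
a_1 = 15: 1186/15  (≤ bound)
a_2 = 1: 1265/16  (≤ bound)
a_3 = 7: 10041/127  (≤ bound)
a_4 = 3: 31388/397  (> 324, stop)

10041/127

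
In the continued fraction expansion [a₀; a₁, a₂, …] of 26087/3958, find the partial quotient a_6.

26087 ÷ 3958 → quotient 6, remainder 2339
3958 ÷ 2339 → quotient 1, remainder 1619
2339 ÷ 1619 → quotient 1, remainder 720
1619 ÷ 720 → quotient 2, remainder 179
720 ÷ 179 → quotient 4, remainder 4
179 ÷ 4 → quotient 44, remainder 3
4 ÷ 3 → quotient 1, remainder 1

1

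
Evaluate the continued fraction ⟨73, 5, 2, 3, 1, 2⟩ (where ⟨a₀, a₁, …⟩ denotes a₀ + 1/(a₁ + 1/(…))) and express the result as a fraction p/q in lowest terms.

9953/136

Start with 2.
1 + 1/(2/1) = 1 + 1/2 = 3/2
3 + 1/(3/2) = 3 + 2/3 = 11/3
2 + 1/(11/3) = 2 + 3/11 = 25/11
5 + 1/(25/11) = 5 + 11/25 = 136/25
73 + 1/(136/25) = 73 + 25/136 = 9953/136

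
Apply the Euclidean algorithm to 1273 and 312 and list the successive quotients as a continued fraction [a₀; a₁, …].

[4; 12, 2, 12]

Apply division with remainder until the remainder is 0:
1273 ÷ 312 → quotient 4, remainder 25
312 ÷ 25 → quotient 12, remainder 12
25 ÷ 12 → quotient 2, remainder 1
12 ÷ 1 → quotient 12, remainder 0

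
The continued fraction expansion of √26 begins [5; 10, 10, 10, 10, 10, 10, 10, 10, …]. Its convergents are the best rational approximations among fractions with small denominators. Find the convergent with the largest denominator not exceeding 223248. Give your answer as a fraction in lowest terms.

530451/104030

List convergents until the denominator exceeds the bound:
a_0 = 5: 5/1  (≤ bound)
a_1 = 10: 51/10  (≤ bound)
a_2 = 10: 515/101  (≤ bound)
a_3 = 10: 5201/1020  (≤ bound)
a_4 = 10: 52525/10301  (≤ bound)
a_5 = 10: 530451/104030  (≤ bound)
a_6 = 10: 5357035/1050601  (> 223248, stop)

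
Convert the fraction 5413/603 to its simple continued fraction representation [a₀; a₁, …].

[8; 1, 42, 14]

Run the Euclidean algorithm, recording each quotient:
5413 ÷ 603 → quotient 8, remainder 589
603 ÷ 589 → quotient 1, remainder 14
589 ÷ 14 → quotient 42, remainder 1
14 ÷ 1 → quotient 14, remainder 0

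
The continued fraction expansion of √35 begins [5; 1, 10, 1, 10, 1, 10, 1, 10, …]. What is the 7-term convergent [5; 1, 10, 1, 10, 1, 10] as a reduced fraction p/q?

9235/1561

Build up convergents one term at a time:
a_0 = 5: 5/1
a_1 = 1: 6/1
a_2 = 10: 65/11
a_3 = 1: 71/12
a_4 = 10: 775/131
a_5 = 1: 846/143
a_6 = 10: 9235/1561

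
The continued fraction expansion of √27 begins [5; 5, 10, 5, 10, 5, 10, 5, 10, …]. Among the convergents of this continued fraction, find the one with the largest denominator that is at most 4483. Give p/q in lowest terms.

List convergents until the denominator exceeds the bound:
a_0 = 5: 5/1  (≤ bound)
a_1 = 5: 26/5  (≤ bound)
a_2 = 10: 265/51  (≤ bound)
a_3 = 5: 1351/260  (≤ bound)
a_4 = 10: 13775/2651  (≤ bound)
a_5 = 5: 70226/13515  (> 4483, stop)

13775/2651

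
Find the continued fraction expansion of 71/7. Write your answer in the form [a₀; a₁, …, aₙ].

71 = 10·7 + 1, so a_0 = 10
7 = 7·1 + 0, so a_1 = 7

[10; 7]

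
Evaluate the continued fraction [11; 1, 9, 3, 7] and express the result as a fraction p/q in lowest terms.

Start with 7.
3 + 1/(7/1) = 3 + 1/7 = 22/7
9 + 1/(22/7) = 9 + 7/22 = 205/22
1 + 1/(205/22) = 1 + 22/205 = 227/205
11 + 1/(227/205) = 11 + 205/227 = 2702/227

2702/227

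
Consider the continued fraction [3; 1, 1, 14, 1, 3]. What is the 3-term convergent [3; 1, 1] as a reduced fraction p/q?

7/2

Use the convergent recurrence hₖ = aₖ·hₖ₋₁ + hₖ₋₂ (and likewise for the denominators kₖ):
a_0 = 3: 3/1
a_1 = 1: 4/1
a_2 = 1: 7/2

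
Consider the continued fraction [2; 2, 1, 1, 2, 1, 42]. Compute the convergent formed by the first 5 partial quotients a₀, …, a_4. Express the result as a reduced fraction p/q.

Starting at the tail and folding back:
Start with 2.
1 + 1/(2/1) = 1 + 1/2 = 3/2
1 + 1/(3/2) = 1 + 2/3 = 5/3
2 + 1/(5/3) = 2 + 3/5 = 13/5
2 + 1/(13/5) = 2 + 5/13 = 31/13

31/13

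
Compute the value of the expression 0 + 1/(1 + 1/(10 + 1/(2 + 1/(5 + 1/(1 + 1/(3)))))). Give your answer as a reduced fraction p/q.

Start with 3.
1 + 1/(3/1) = 1 + 1/3 = 4/3
5 + 1/(4/3) = 5 + 3/4 = 23/4
2 + 1/(23/4) = 2 + 4/23 = 50/23
10 + 1/(50/23) = 10 + 23/50 = 523/50
1 + 1/(523/50) = 1 + 50/523 = 573/523
0 + 1/(573/523) = 0 + 523/573 = 523/573

523/573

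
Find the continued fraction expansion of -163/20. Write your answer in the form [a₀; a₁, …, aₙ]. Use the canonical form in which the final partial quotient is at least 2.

Repeatedly divide and take the remainder:
-163 ÷ 20 → quotient -9, remainder 17
20 ÷ 17 → quotient 1, remainder 3
17 ÷ 3 → quotient 5, remainder 2
3 ÷ 2 → quotient 1, remainder 1
2 ÷ 1 → quotient 2, remainder 0

[-9; 1, 5, 1, 2]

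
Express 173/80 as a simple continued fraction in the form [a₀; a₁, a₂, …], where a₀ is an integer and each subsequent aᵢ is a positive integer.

[2; 6, 6, 2]

⌊173/80⌋ = 2, remainder 13
⌊80/13⌋ = 6, remainder 2
⌊13/2⌋ = 6, remainder 1
⌊2/1⌋ = 2, remainder 0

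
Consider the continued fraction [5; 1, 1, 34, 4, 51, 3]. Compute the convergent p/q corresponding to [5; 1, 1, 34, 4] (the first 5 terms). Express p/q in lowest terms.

1531/278

Work from the innermost term outward:
Start with 4.
34 + 1/(4/1) = 34 + 1/4 = 137/4
1 + 1/(137/4) = 1 + 4/137 = 141/137
1 + 1/(141/137) = 1 + 137/141 = 278/141
5 + 1/(278/141) = 5 + 141/278 = 1531/278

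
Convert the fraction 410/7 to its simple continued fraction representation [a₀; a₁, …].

[58; 1, 1, 3]

Apply division with remainder until the remainder is 0:
⌊410/7⌋ = 58, remainder 4
⌊7/4⌋ = 1, remainder 3
⌊4/3⌋ = 1, remainder 1
⌊3/1⌋ = 3, remainder 0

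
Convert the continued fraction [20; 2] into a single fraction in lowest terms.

Collapse the nested fraction from the inside out:
Start with 2.
20 + 1/(2/1) = 20 + 1/2 = 41/2

41/2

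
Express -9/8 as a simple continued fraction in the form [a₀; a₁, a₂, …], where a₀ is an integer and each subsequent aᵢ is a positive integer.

-9 ÷ 8 → quotient -2, remainder 7
8 ÷ 7 → quotient 1, remainder 1
7 ÷ 1 → quotient 7, remainder 0

[-2; 1, 7]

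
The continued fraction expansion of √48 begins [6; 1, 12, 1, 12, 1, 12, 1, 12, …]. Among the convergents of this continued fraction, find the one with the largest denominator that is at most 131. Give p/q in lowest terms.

a_0 = 6: 6/1  (≤ bound)
a_1 = 1: 7/1  (≤ bound)
a_2 = 12: 90/13  (≤ bound)
a_3 = 1: 97/14  (≤ bound)
a_4 = 12: 1254/181  (> 131, stop)

97/14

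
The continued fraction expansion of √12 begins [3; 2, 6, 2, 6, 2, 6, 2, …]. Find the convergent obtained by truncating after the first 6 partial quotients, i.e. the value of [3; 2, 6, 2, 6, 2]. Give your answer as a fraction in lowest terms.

a_0 = 3: 3/1
a_1 = 2: 7/2
a_2 = 6: 45/13
a_3 = 2: 97/28
a_4 = 6: 627/181
a_5 = 2: 1351/390

1351/390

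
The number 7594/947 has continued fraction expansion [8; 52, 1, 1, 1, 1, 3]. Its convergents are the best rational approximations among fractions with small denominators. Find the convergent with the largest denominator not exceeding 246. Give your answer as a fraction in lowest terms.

1267/158

a_0 = 8: 8/1  (≤ bound)
a_1 = 52: 417/52  (≤ bound)
a_2 = 1: 425/53  (≤ bound)
a_3 = 1: 842/105  (≤ bound)
a_4 = 1: 1267/158  (≤ bound)
a_5 = 1: 2109/263  (> 246, stop)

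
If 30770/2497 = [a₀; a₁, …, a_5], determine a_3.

30770 = 12·2497 + 806, so a_0 = 12
2497 = 3·806 + 79, so a_1 = 3
806 = 10·79 + 16, so a_2 = 10
79 = 4·16 + 15, so a_3 = 4

4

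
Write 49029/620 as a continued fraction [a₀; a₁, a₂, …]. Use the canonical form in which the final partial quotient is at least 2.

[79; 12, 1, 1, 1, 7, 2]

⌊49029/620⌋ = 79, remainder 49
⌊620/49⌋ = 12, remainder 32
⌊49/32⌋ = 1, remainder 17
⌊32/17⌋ = 1, remainder 15
⌊17/15⌋ = 1, remainder 2
⌊15/2⌋ = 7, remainder 1
⌊2/1⌋ = 2, remainder 0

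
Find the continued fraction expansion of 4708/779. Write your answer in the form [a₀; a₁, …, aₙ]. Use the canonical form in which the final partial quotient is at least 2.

⌊4708/779⌋ = 6, remainder 34
⌊779/34⌋ = 22, remainder 31
⌊34/31⌋ = 1, remainder 3
⌊31/3⌋ = 10, remainder 1
⌊3/1⌋ = 3, remainder 0

[6; 22, 1, 10, 3]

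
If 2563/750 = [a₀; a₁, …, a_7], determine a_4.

⌊2563/750⌋ = 3, remainder 313
⌊750/313⌋ = 2, remainder 124
⌊313/124⌋ = 2, remainder 65
⌊124/65⌋ = 1, remainder 59
⌊65/59⌋ = 1, remainder 6

1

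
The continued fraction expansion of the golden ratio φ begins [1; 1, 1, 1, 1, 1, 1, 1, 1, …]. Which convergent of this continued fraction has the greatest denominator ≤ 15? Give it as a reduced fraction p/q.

21/13

a_0 = 1: 1/1  (≤ bound)
a_1 = 1: 2/1  (≤ bound)
a_2 = 1: 3/2  (≤ bound)
a_3 = 1: 5/3  (≤ bound)
a_4 = 1: 8/5  (≤ bound)
a_5 = 1: 13/8  (≤ bound)
a_6 = 1: 21/13  (≤ bound)
a_7 = 1: 34/21  (> 15, stop)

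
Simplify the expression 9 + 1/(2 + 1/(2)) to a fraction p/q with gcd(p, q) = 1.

Start with 2.
2 + 1/(2/1) = 2 + 1/2 = 5/2
9 + 1/(5/2) = 9 + 2/5 = 47/5

47/5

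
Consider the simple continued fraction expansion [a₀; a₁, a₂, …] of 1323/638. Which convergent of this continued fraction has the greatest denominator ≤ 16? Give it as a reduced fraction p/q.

29/14

List convergents until the denominator exceeds the bound:
a_0 = 2: 2/1  (≤ bound)
a_1 = 13: 27/13  (≤ bound)
a_2 = 1: 29/14  (≤ bound)
a_3 = 1: 56/27  (> 16, stop)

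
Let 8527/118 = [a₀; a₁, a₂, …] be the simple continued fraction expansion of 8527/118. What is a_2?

1

Apply division with remainder until the remainder is 0:
⌊8527/118⌋ = 72, remainder 31
⌊118/31⌋ = 3, remainder 25
⌊31/25⌋ = 1, remainder 6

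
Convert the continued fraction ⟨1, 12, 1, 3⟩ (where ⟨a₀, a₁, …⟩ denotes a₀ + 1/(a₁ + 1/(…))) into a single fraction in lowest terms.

Starting at the tail and folding back:
Start with 3.
1 + 1/(3/1) = 1 + 1/3 = 4/3
12 + 1/(4/3) = 12 + 3/4 = 51/4
1 + 1/(51/4) = 1 + 4/51 = 55/51

55/51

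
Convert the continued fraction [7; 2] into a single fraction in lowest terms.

15/2

a_0 = 7: 7/1
a_1 = 2: 15/2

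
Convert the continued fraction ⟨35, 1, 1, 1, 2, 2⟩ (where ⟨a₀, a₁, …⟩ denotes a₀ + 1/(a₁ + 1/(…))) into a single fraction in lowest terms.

677/19

Work from the innermost term outward:
Start with 2.
2 + 1/(2/1) = 2 + 1/2 = 5/2
1 + 1/(5/2) = 1 + 2/5 = 7/5
1 + 1/(7/5) = 1 + 5/7 = 12/7
1 + 1/(12/7) = 1 + 7/12 = 19/12
35 + 1/(19/12) = 35 + 12/19 = 677/19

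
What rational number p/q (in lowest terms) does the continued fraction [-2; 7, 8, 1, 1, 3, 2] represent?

-1813/975

a_0 = -2: -2/1
a_1 = 7: -13/7
a_2 = 8: -106/57
a_3 = 1: -119/64
a_4 = 1: -225/121
a_5 = 3: -794/427
a_6 = 2: -1813/975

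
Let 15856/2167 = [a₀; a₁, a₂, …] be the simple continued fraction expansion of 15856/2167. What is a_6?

3

Apply division with remainder until the remainder is 0:
15856 ÷ 2167 → quotient 7, remainder 687
2167 ÷ 687 → quotient 3, remainder 106
687 ÷ 106 → quotient 6, remainder 51
106 ÷ 51 → quotient 2, remainder 4
51 ÷ 4 → quotient 12, remainder 3
4 ÷ 3 → quotient 1, remainder 1
3 ÷ 1 → quotient 3, remainder 0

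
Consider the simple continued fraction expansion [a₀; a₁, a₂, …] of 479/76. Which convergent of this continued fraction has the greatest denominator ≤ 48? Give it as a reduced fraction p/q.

208/33

a_0 = 6: 6/1  (≤ bound)
a_1 = 3: 19/3  (≤ bound)
a_2 = 3: 63/10  (≤ bound)
a_3 = 3: 208/33  (≤ bound)
a_4 = 2: 479/76  (> 48, stop)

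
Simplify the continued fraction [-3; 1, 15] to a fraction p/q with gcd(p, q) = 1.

-33/16

Start with 15.
1 + 1/(15/1) = 1 + 1/15 = 16/15
-3 + 1/(16/15) = -3 + 15/16 = -33/16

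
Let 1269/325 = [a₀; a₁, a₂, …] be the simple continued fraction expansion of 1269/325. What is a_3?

2

1269 = 3·325 + 294, so a_0 = 3
325 = 1·294 + 31, so a_1 = 1
294 = 9·31 + 15, so a_2 = 9
31 = 2·15 + 1, so a_3 = 2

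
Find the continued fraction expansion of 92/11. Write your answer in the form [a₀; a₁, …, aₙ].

[8; 2, 1, 3]

92 = 8·11 + 4, so a_0 = 8
11 = 2·4 + 3, so a_1 = 2
4 = 1·3 + 1, so a_2 = 1
3 = 3·1 + 0, so a_3 = 3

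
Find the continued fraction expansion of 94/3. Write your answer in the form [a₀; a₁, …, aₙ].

⌊94/3⌋ = 31, remainder 1
⌊3/1⌋ = 3, remainder 0

[31; 3]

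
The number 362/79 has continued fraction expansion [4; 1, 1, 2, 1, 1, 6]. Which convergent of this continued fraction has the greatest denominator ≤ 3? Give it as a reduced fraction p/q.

9/2

a_0 = 4: 4/1  (≤ bound)
a_1 = 1: 5/1  (≤ bound)
a_2 = 1: 9/2  (≤ bound)
a_3 = 2: 23/5  (> 3, stop)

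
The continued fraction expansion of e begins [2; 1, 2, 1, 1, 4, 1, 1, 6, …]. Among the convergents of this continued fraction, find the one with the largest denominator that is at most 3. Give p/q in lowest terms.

List convergents until the denominator exceeds the bound:
a_0 = 2: 2/1  (≤ bound)
a_1 = 1: 3/1  (≤ bound)
a_2 = 2: 8/3  (≤ bound)
a_3 = 1: 11/4  (> 3, stop)

8/3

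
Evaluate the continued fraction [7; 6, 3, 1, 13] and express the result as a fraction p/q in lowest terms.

Work from the innermost term outward:
Start with 13.
1 + 1/(13/1) = 1 + 1/13 = 14/13
3 + 1/(14/13) = 3 + 13/14 = 55/14
6 + 1/(55/14) = 6 + 14/55 = 344/55
7 + 1/(344/55) = 7 + 55/344 = 2463/344

2463/344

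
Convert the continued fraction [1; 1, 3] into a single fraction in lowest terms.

7/4

Start with 3.
1 + 1/(3/1) = 1 + 1/3 = 4/3
1 + 1/(4/3) = 1 + 3/4 = 7/4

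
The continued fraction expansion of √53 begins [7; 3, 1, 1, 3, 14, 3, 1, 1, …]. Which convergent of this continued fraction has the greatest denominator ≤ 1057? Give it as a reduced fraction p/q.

a_0 = 7: 7/1  (≤ bound)
a_1 = 3: 22/3  (≤ bound)
a_2 = 1: 29/4  (≤ bound)
a_3 = 1: 51/7  (≤ bound)
a_4 = 3: 182/25  (≤ bound)
a_5 = 14: 2599/357  (≤ bound)
a_6 = 3: 7979/1096  (> 1057, stop)

2599/357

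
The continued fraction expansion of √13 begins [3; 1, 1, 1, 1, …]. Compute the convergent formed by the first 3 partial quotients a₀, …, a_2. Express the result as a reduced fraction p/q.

a_0 = 3: 3/1
a_1 = 1: 4/1
a_2 = 1: 7/2

7/2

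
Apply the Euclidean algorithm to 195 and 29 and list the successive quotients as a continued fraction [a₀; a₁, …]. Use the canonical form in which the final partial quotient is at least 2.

[6; 1, 2, 1, 1, 1, 2]

195 = 6·29 + 21, so a_0 = 6
29 = 1·21 + 8, so a_1 = 1
21 = 2·8 + 5, so a_2 = 2
8 = 1·5 + 3, so a_3 = 1
5 = 1·3 + 2, so a_4 = 1
3 = 1·2 + 1, so a_5 = 1
2 = 2·1 + 0, so a_6 = 2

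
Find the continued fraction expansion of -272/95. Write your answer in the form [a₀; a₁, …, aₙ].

-272 ÷ 95 → quotient -3, remainder 13
95 ÷ 13 → quotient 7, remainder 4
13 ÷ 4 → quotient 3, remainder 1
4 ÷ 1 → quotient 4, remainder 0

[-3; 7, 3, 4]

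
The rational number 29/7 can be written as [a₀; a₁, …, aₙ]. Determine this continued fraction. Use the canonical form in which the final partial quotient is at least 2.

⌊29/7⌋ = 4, remainder 1
⌊7/1⌋ = 7, remainder 0

[4; 7]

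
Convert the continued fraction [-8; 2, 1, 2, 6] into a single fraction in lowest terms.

Compute successive convergents:
a_0 = -8: -8/1
a_1 = 2: -15/2
a_2 = 1: -23/3
a_3 = 2: -61/8
a_4 = 6: -389/51

-389/51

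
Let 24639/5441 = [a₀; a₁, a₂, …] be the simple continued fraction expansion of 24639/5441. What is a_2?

1

24639 = 4·5441 + 2875, so a_0 = 4
5441 = 1·2875 + 2566, so a_1 = 1
2875 = 1·2566 + 309, so a_2 = 1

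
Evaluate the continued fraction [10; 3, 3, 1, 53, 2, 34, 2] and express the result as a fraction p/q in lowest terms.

Build up convergents one term at a time:
a_0 = 10: 10/1
a_1 = 3: 31/3
a_2 = 3: 103/10
a_3 = 1: 134/13
a_4 = 53: 7205/699
a_5 = 2: 14544/1411
a_6 = 34: 501701/48673
a_7 = 2: 1017946/98757

1017946/98757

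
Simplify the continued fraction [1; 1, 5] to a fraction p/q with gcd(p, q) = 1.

11/6

a_0 = 1: 1/1
a_1 = 1: 2/1
a_2 = 5: 11/6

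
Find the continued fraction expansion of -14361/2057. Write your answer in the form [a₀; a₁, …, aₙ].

-14361 = -7·2057 + 38, so a_0 = -7
2057 = 54·38 + 5, so a_1 = 54
38 = 7·5 + 3, so a_2 = 7
5 = 1·3 + 2, so a_3 = 1
3 = 1·2 + 1, so a_4 = 1
2 = 2·1 + 0, so a_5 = 2

[-7; 54, 7, 1, 1, 2]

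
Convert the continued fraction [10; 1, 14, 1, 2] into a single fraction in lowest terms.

Use the convergent recurrence hₖ = aₖ·hₖ₋₁ + hₖ₋₂ (and likewise for the denominators kₖ):
a_0 = 10: 10/1
a_1 = 1: 11/1
a_2 = 14: 164/15
a_3 = 1: 175/16
a_4 = 2: 514/47

514/47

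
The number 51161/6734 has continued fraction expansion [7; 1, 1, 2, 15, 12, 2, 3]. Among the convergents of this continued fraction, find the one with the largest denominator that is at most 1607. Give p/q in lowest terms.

a_0 = 7: 7/1  (≤ bound)
a_1 = 1: 8/1  (≤ bound)
a_2 = 1: 15/2  (≤ bound)
a_3 = 2: 38/5  (≤ bound)
a_4 = 15: 585/77  (≤ bound)
a_5 = 12: 7058/929  (≤ bound)
a_6 = 2: 14701/1935  (> 1607, stop)

7058/929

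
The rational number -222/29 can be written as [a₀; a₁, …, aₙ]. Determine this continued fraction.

[-8; 2, 1, 9]

Apply division with remainder until the remainder is 0:
⌊-222/29⌋ = -8, remainder 10
⌊29/10⌋ = 2, remainder 9
⌊10/9⌋ = 1, remainder 1
⌊9/1⌋ = 9, remainder 0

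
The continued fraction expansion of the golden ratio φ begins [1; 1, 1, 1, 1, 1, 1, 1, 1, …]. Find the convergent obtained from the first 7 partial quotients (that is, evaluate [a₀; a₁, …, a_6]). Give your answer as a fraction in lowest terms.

21/13

Use the convergent recurrence hₖ = aₖ·hₖ₋₁ + hₖ₋₂ (and likewise for the denominators kₖ):
a_0 = 1: 1/1
a_1 = 1: 2/1
a_2 = 1: 3/2
a_3 = 1: 5/3
a_4 = 1: 8/5
a_5 = 1: 13/8
a_6 = 1: 21/13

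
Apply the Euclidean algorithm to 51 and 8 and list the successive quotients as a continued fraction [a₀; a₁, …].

[6; 2, 1, 2]

Repeatedly divide and take the remainder:
⌊51/8⌋ = 6, remainder 3
⌊8/3⌋ = 2, remainder 2
⌊3/2⌋ = 1, remainder 1
⌊2/1⌋ = 2, remainder 0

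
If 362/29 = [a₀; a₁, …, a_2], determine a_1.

2

362 = 12·29 + 14, so a_0 = 12
29 = 2·14 + 1, so a_1 = 2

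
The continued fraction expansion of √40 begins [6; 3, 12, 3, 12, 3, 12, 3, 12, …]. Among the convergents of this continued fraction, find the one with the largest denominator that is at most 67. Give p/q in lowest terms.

a_0 = 6: 6/1  (≤ bound)
a_1 = 3: 19/3  (≤ bound)
a_2 = 12: 234/37  (≤ bound)
a_3 = 3: 721/114  (> 67, stop)

234/37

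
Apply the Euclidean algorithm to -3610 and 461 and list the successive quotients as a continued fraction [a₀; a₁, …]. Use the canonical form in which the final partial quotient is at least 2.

[-8; 5, 1, 10, 7]

Repeatedly divide and take the remainder:
-3610 ÷ 461 → quotient -8, remainder 78
461 ÷ 78 → quotient 5, remainder 71
78 ÷ 71 → quotient 1, remainder 7
71 ÷ 7 → quotient 10, remainder 1
7 ÷ 1 → quotient 7, remainder 0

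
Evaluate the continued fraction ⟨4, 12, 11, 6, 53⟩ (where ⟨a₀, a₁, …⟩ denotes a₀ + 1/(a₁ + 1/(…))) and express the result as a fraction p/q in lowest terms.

a_0 = 4: 4/1
a_1 = 12: 49/12
a_2 = 11: 543/133
a_3 = 6: 3307/810
a_4 = 53: 175814/43063

175814/43063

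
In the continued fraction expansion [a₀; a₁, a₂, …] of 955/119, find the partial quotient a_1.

39

Apply division with remainder until the remainder is 0:
⌊955/119⌋ = 8, remainder 3
⌊119/3⌋ = 39, remainder 2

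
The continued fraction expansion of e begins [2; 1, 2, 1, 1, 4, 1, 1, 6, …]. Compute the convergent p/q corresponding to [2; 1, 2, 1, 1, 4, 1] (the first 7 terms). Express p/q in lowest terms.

106/39

Starting at the tail and folding back:
Start with 1.
4 + 1/(1/1) = 4 + 1/1 = 5/1
1 + 1/(5/1) = 1 + 1/5 = 6/5
1 + 1/(6/5) = 1 + 5/6 = 11/6
2 + 1/(11/6) = 2 + 6/11 = 28/11
1 + 1/(28/11) = 1 + 11/28 = 39/28
2 + 1/(39/28) = 2 + 28/39 = 106/39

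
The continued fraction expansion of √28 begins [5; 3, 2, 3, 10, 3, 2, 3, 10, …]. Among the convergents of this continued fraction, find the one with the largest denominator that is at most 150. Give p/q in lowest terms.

a_0 = 5: 5/1  (≤ bound)
a_1 = 3: 16/3  (≤ bound)
a_2 = 2: 37/7  (≤ bound)
a_3 = 3: 127/24  (≤ bound)
a_4 = 10: 1307/247  (> 150, stop)

127/24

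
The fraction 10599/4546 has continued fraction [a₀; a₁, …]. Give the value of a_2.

Repeatedly divide and take the remainder:
10599 ÷ 4546 → quotient 2, remainder 1507
4546 ÷ 1507 → quotient 3, remainder 25
1507 ÷ 25 → quotient 60, remainder 7

60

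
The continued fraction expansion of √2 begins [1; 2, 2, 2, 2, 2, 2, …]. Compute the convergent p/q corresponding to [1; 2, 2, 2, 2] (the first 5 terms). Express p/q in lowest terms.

a_0 = 1: 1/1
a_1 = 2: 3/2
a_2 = 2: 7/5
a_3 = 2: 17/12
a_4 = 2: 41/29

41/29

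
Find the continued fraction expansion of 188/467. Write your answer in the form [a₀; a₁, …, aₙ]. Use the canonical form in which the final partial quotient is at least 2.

[0; 2, 2, 15, 6]

188 ÷ 467 → quotient 0, remainder 188
467 ÷ 188 → quotient 2, remainder 91
188 ÷ 91 → quotient 2, remainder 6
91 ÷ 6 → quotient 15, remainder 1
6 ÷ 1 → quotient 6, remainder 0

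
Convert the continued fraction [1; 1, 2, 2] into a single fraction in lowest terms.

Build up convergents one term at a time:
a_0 = 1: 1/1
a_1 = 1: 2/1
a_2 = 2: 5/3
a_3 = 2: 12/7

12/7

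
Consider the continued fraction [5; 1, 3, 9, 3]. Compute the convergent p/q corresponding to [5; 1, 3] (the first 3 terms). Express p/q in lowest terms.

a_0 = 5: 5/1
a_1 = 1: 6/1
a_2 = 3: 23/4

23/4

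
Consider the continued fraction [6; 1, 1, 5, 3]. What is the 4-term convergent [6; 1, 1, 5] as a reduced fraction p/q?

a_0 = 6: 6/1
a_1 = 1: 7/1
a_2 = 1: 13/2
a_3 = 5: 72/11

72/11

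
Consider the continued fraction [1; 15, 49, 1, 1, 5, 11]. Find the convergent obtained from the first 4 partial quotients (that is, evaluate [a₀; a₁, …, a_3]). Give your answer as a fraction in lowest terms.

a_0 = 1: 1/1
a_1 = 15: 16/15
a_2 = 49: 785/736
a_3 = 1: 801/751

801/751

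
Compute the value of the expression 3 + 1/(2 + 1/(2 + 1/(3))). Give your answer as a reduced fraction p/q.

58/17

a_0 = 3: 3/1
a_1 = 2: 7/2
a_2 = 2: 17/5
a_3 = 3: 58/17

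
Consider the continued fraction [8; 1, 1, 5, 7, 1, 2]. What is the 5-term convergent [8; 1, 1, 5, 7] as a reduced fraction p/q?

a_0 = 8: 8/1
a_1 = 1: 9/1
a_2 = 1: 17/2
a_3 = 5: 94/11
a_4 = 7: 675/79

675/79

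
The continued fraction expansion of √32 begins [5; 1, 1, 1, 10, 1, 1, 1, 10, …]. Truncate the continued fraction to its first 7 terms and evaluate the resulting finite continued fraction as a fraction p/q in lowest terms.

379/67

Work from the innermost term outward:
Start with 1.
1 + 1/(1/1) = 1 + 1/1 = 2/1
10 + 1/(2/1) = 10 + 1/2 = 21/2
1 + 1/(21/2) = 1 + 2/21 = 23/21
1 + 1/(23/21) = 1 + 21/23 = 44/23
1 + 1/(44/23) = 1 + 23/44 = 67/44
5 + 1/(67/44) = 5 + 44/67 = 379/67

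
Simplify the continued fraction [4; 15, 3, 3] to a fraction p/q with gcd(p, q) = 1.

Starting at the tail and folding back:
Start with 3.
3 + 1/(3/1) = 3 + 1/3 = 10/3
15 + 1/(10/3) = 15 + 3/10 = 153/10
4 + 1/(153/10) = 4 + 10/153 = 622/153

622/153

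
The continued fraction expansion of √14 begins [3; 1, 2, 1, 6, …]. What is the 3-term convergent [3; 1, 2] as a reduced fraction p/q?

Work from the innermost term outward:
Start with 2.
1 + 1/(2/1) = 1 + 1/2 = 3/2
3 + 1/(3/2) = 3 + 2/3 = 11/3

11/3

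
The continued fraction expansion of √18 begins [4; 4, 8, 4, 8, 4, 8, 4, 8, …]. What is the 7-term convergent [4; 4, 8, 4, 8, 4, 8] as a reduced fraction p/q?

a_0 = 4: 4/1
a_1 = 4: 17/4
a_2 = 8: 140/33
a_3 = 4: 577/136
a_4 = 8: 4756/1121
a_5 = 4: 19601/4620
a_6 = 8: 161564/38081

161564/38081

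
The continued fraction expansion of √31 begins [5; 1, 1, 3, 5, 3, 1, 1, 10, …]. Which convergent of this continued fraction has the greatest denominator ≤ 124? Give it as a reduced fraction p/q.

a_0 = 5: 5/1  (≤ bound)
a_1 = 1: 6/1  (≤ bound)
a_2 = 1: 11/2  (≤ bound)
a_3 = 3: 39/7  (≤ bound)
a_4 = 5: 206/37  (≤ bound)
a_5 = 3: 657/118  (≤ bound)
a_6 = 1: 863/155  (> 124, stop)

657/118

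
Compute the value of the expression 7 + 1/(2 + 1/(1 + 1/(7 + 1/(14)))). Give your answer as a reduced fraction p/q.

Start with 14.
7 + 1/(14/1) = 7 + 1/14 = 99/14
1 + 1/(99/14) = 1 + 14/99 = 113/99
2 + 1/(113/99) = 2 + 99/113 = 325/113
7 + 1/(325/113) = 7 + 113/325 = 2388/325

2388/325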